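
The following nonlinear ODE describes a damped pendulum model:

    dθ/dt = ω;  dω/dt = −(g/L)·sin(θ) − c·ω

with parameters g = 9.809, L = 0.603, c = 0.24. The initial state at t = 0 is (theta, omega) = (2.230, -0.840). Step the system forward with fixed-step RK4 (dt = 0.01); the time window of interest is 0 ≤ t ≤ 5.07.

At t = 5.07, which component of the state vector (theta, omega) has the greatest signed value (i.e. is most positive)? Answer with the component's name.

t=0.000: state=(2.230, -0.840)
step 1 (dt=0.01): k1=(-0.840, -12.657), k2=(-0.903, -12.684), k3=(-0.903, -12.687), k4=(-0.967, -12.716); state += dt/6·(k1+2k2+2k3+k4)
t=0.010: state=(2.221, -0.967)
t=0.020: state=(2.211, -1.094)
t=0.030: state=(2.199, -1.223)
continuing one RK4 step at a time; state shown every 20 steps (Δt=0.2):
t=0.200: state=(1.796, -3.587)
t=0.400: state=(0.784, -6.375)
t=0.600: state=(-0.562, -6.385)
t=0.800: state=(-1.558, -3.350)
t=1.000: state=(-1.897, -0.103)
t=1.200: state=(-1.610, 2.981)
t=1.400: state=(-0.721, 5.713)
t=1.600: state=(0.492, 5.775)
t=1.800: state=(1.387, 2.934)
t=2.000: state=(1.641, -0.371)
t=2.200: state=(1.250, -3.500)
t=2.400: state=(0.308, -5.552)
t=2.600: state=(-0.757, -4.554)
t=2.800: state=(-1.378, -1.526)
t=3.000: state=(-1.359, 1.686)
t=3.200: state=(-0.735, 4.376)
t=3.400: state=(0.247, 4.924)
t=3.600: state=(1.044, 2.734)
t=3.800: state=(1.283, -0.366)
t=4.000: state=(0.913, -3.224)
t=4.200: state=(0.090, -4.613)
t=4.400: state=(-0.746, -3.330)
t=4.600: state=(-1.142, -0.532)
t=4.800: state=(-0.956, 2.313)
t=5.000: state=(-0.286, 4.087)
t=5.070: state=(0.005, 4.176)
compare at T: theta=0.005, omega=4.176

largest component: omega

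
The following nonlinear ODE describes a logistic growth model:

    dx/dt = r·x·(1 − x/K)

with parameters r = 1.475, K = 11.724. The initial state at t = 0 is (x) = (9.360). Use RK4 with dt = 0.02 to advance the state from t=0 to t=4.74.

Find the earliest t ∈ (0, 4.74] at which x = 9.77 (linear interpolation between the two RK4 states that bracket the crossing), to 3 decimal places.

t=0.000: state=(9.360)
step 1 (dt=0.02): k1=(2.784), k2=(2.759), k3=(2.759), k4=(2.735); state += dt/6·(k1+2k2+2k3+k4)
t=0.020: state=(9.415)
t=0.040: state=(9.469)
t=0.060: state=(9.523)
t=0.140: state=(9.726)
next step: t=0.160: state=(9.774) — x has crossed 9.77
linear interpolation between t=0.140 (9.72589) and t=0.160 (9.77431) → t≈0.158

t = 0.158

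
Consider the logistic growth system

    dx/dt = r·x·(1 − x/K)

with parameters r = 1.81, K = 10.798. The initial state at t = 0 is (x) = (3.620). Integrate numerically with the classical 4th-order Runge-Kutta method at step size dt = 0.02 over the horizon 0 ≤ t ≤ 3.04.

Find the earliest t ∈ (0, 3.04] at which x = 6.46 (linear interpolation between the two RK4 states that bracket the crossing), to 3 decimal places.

t=0.000: state=(3.620)
step 1 (dt=0.02): k1=(4.356), k2=(4.381), k3=(4.381), k4=(4.407); state += dt/6·(k1+2k2+2k3+k4)
t=0.020: state=(3.708)
t=0.040: state=(3.796)
t=0.060: state=(3.886)
continuing one RK4 step at a time; state shown every 5 steps (Δt=0.1):
t=0.100: state=(4.068)
t=0.200: state=(4.536)
t=0.300: state=(5.018)
t=0.400: state=(5.505)
t=0.500: state=(5.992)
t=0.580: state=(6.374)
next step: t=0.600: state=(6.468) — x has crossed 6.46
linear interpolation between t=0.580 (6.37418) and t=0.600 (6.46840) → t≈0.598

t = 0.598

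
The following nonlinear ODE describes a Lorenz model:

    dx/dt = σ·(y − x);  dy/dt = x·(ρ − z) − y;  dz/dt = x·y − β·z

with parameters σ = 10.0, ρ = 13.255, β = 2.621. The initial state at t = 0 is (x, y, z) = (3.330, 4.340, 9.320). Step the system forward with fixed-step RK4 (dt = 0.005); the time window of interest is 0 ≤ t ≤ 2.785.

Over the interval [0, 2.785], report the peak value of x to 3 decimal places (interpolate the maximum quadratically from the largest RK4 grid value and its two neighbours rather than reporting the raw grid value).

t=0.000: state=(3.330, 4.340, 9.320)
step 1 (dt=0.005): k1=(10.100, 8.764, -9.976), k2=(10.067, 8.925, -9.727), k3=(10.071, 8.922, -9.728), k4=(10.043, 9.082, -9.479); state += dt/6·(k1+2k2+2k3+k4)
t=0.005: state=(3.380, 4.385, 9.271)
t=0.010: state=(3.430, 4.431, 9.225)
t=0.015: state=(3.480, 4.479, 9.182)
continuing one RK4 step at a time; state shown every 20 steps (Δt=0.1):
t=0.100: state=(4.367, 5.493, 8.844)
t=0.200: state=(5.608, 6.932, 9.562)
t=0.300: state=(6.857, 7.911, 11.525)
t=0.400: state=(7.455, 7.494, 13.863)
t=0.500: state=(6.912, 5.876, 14.951)
t=0.600: state=(5.682, 4.418, 14.312)
t=0.700: state=(4.620, 3.825, 12.823)
t=0.800: state=(4.135, 3.955, 11.326)
t=0.900: state=(4.227, 4.571, 10.260)
t=1.000: state=(4.782, 5.523, 9.889)
t=1.100: state=(5.641, 6.569, 10.403)
t=1.200: state=(6.505, 7.223, 11.754)
t=1.300: state=(6.918, 6.969, 13.320)
t=1.400: state=(6.592, 5.939, 14.124)
t=1.500: state=(5.780, 4.908, 13.796)
t=1.600: state=(5.013, 4.406, 12.784)
t=1.700: state=(4.623, 4.458, 11.681)
t=1.800: state=(4.672, 4.920, 10.884)
t=1.900: state=(5.082, 5.631, 10.633)
t=2.000: state=(5.705, 6.359, 11.045)
t=2.100: state=(6.291, 6.754, 12.003)
t=2.200: state=(6.538, 6.542, 13.040)
t=2.300: state=(6.300, 5.854, 13.556)
t=2.400: state=(5.750, 5.156, 13.333)
t=2.500: state=(5.220, 4.796, 12.629)
t=2.600: state=(4.947, 4.835, 11.844)
t=2.700: state=(4.992, 5.185, 11.287)
t=2.785: state=(5.243, 5.625, 11.139)
largest grid value and its neighbours: x(0.400)=7.45454, x(0.405)=7.45497, x(0.410)=7.45228
parabola through these three points peaks at t≈0.403 with x≈7.45517

max x = 7.455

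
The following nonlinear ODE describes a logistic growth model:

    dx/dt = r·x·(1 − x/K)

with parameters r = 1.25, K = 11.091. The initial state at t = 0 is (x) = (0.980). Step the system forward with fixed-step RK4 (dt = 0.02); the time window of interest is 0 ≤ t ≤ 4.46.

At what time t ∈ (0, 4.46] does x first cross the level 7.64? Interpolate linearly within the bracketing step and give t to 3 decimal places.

t=0.000: state=(0.980)
step 1 (dt=0.02): k1=(1.117), k2=(1.128), k3=(1.128), k4=(1.140); state += dt/6·(k1+2k2+2k3+k4)
t=0.020: state=(1.003)
t=0.040: state=(1.026)
t=0.060: state=(1.049)
continuing one RK4 step at a time; state shown every 10 steps (Δt=0.2):
t=0.200: state=(1.228)
t=0.400: state=(1.528)
t=0.600: state=(1.888)
t=0.800: state=(2.313)
t=1.000: state=(2.804)
t=1.200: state=(3.359)
t=1.400: state=(3.971)
t=1.600: state=(4.628)
t=1.800: state=(5.313)
t=2.000: state=(6.005)
t=2.200: state=(6.683)
t=2.400: state=(7.327)
t=2.500: state=(7.632)
next step: t=2.520: state=(7.691) — x has crossed 7.64
linear interpolation between t=2.500 (7.63153) and t=2.520 (7.69076) → t≈2.503

t = 2.503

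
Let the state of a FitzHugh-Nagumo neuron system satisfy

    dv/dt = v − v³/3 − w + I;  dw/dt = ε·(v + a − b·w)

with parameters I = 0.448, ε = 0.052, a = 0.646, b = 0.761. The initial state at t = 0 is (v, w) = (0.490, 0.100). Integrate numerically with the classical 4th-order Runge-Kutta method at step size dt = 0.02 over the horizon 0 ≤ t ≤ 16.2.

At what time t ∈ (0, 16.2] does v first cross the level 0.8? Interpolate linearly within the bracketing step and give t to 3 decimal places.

t=0.000: state=(0.490, 0.100)
step 1 (dt=0.02): k1=(0.799, 0.055), k2=(0.804, 0.056), k3=(0.804, 0.056), k4=(0.810, 0.056); state += dt/6·(k1+2k2+2k3+k4)
t=0.020: state=(0.506, 0.101)
t=0.040: state=(0.522, 0.102)
t=0.060: state=(0.539, 0.103)
t=0.340: state=(0.790, 0.121)
next step: t=0.360: state=(0.809, 0.123) — v has crossed 0.8
linear interpolation between t=0.340 (0.79025) and t=0.360 (0.80936) → t≈0.350

t = 0.350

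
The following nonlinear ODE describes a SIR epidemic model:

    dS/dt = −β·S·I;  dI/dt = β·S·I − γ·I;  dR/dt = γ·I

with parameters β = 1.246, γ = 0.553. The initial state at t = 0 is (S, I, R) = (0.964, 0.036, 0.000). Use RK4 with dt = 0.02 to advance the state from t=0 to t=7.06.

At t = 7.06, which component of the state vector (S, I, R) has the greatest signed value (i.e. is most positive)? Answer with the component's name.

t=0.000: state=(0.964, 0.036, 0.000)
step 1 (dt=0.02): k1=(-0.043, 0.023, 0.020), k2=(-0.044, 0.023, 0.020), k3=(-0.044, 0.023, 0.020), k4=(-0.044, 0.024, 0.020); state += dt/6·(k1+2k2+2k3+k4)
t=0.020: state=(0.963, 0.036, 0.000)
t=0.040: state=(0.962, 0.037, 0.001)
t=0.060: state=(0.961, 0.037, 0.001)
continuing one RK4 step at a time; state shown every 25 steps (Δt=0.5):
t=0.500: state=(0.939, 0.049, 0.012)
t=1.000: state=(0.906, 0.067, 0.028)
t=1.500: state=(0.863, 0.088, 0.049)
t=2.000: state=(0.811, 0.112, 0.076)
t=2.500: state=(0.751, 0.138, 0.111)
t=3.000: state=(0.683, 0.164, 0.153)
t=3.500: state=(0.612, 0.186, 0.201)
t=4.000: state=(0.542, 0.202, 0.255)
t=4.500: state=(0.477, 0.211, 0.313)
t=5.000: state=(0.418, 0.211, 0.371)
t=5.500: state=(0.367, 0.204, 0.429)
t=6.000: state=(0.324, 0.192, 0.484)
t=6.500: state=(0.289, 0.176, 0.535)
t=7.000: state=(0.260, 0.159, 0.581)
t=7.060: state=(0.257, 0.156, 0.586)
compare at T: S=0.257, I=0.156, R=0.586

largest component: R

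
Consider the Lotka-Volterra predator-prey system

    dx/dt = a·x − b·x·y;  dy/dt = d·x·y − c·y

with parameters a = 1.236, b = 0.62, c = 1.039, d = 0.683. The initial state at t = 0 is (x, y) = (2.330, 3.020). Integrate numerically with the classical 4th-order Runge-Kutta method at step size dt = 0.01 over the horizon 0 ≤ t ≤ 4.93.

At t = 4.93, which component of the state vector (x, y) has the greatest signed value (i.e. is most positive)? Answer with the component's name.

t=0.000: state=(2.330, 3.020)
step 1 (dt=0.01): k1=(-1.483, 1.668), k2=(-1.490, 1.657), k3=(-1.490, 1.657), k4=(-1.497, 1.646); state += dt/6·(k1+2k2+2k3+k4)
t=0.010: state=(2.315, 3.037)
t=0.020: state=(2.300, 3.053)
t=0.030: state=(2.285, 3.069)
continuing one RK4 step at a time; state shown every 20 steps (Δt=0.2):
t=0.200: state=(2.014, 3.302)
t=0.400: state=(1.694, 3.454)
t=0.600: state=(1.410, 3.467)
t=0.800: state=(1.181, 3.359)
t=1.000: state=(1.008, 3.167)
t=1.200: state=(0.885, 2.927)
t=1.400: state=(0.801, 2.666)
t=1.600: state=(0.749, 2.407)
t=1.800: state=(0.722, 2.162)
t=2.000: state=(0.717, 1.937)
t=2.200: state=(0.732, 1.737)
t=2.400: state=(0.764, 1.562)
t=2.600: state=(0.813, 1.413)
t=2.800: state=(0.881, 1.289)
t=3.000: state=(0.968, 1.188)
t=3.200: state=(1.075, 1.109)
t=3.400: state=(1.204, 1.052)
t=3.600: state=(1.356, 1.018)
t=3.800: state=(1.532, 1.007)
t=4.000: state=(1.730, 1.022)
t=4.200: state=(1.947, 1.067)
t=4.400: state=(2.174, 1.149)
t=4.600: state=(2.397, 1.275)
t=4.800: state=(2.592, 1.457)
t=4.930: state=(2.690, 1.610)
compare at T: x=2.690, y=1.610

largest component: x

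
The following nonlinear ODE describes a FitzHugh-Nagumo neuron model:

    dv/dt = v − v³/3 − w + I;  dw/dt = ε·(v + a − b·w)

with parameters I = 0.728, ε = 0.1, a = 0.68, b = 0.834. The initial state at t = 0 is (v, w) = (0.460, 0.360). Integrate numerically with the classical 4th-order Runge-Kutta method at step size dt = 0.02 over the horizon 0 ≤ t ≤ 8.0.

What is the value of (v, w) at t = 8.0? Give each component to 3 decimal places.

(v, w) = (1.249, 1.437)

t=0.000: state=(0.460, 0.360)
step 1 (dt=0.02): k1=(0.796, 0.084), k2=(0.801, 0.085), k3=(0.801, 0.085), k4=(0.806, 0.085); state += dt/6·(k1+2k2+2k3+k4)
t=0.020: state=(0.476, 0.362)
t=0.040: state=(0.492, 0.363)
t=0.060: state=(0.509, 0.365)
continuing one RK4 step at a time; state shown every 25 steps (Δt=0.5):
t=0.500: state=(0.913, 0.412)
t=1.000: state=(1.366, 0.485)
t=1.500: state=(1.636, 0.573)
t=2.000: state=(1.728, 0.666)
t=2.500: state=(1.733, 0.757)
t=3.000: state=(1.707, 0.843)
t=3.500: state=(1.670, 0.925)
t=4.000: state=(1.629, 1.001)
t=4.500: state=(1.586, 1.072)
t=5.000: state=(1.541, 1.138)
t=5.500: state=(1.496, 1.200)
t=6.000: state=(1.450, 1.256)
t=6.500: state=(1.402, 1.308)
t=7.000: state=(1.353, 1.355)
t=7.500: state=(1.302, 1.398)
t=8.000: state=(1.249, 1.437)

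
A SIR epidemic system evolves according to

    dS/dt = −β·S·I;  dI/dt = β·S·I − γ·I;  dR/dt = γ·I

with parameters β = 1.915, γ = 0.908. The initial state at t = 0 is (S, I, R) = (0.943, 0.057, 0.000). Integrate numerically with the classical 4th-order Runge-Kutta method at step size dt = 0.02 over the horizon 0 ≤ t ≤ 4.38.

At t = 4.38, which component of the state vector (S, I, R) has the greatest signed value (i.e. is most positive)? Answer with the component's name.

t=0.000: state=(0.943, 0.057, 0.000)
step 1 (dt=0.02): k1=(-0.103, 0.051, 0.052), k2=(-0.104, 0.052, 0.052), k3=(-0.104, 0.052, 0.052), k4=(-0.105, 0.052, 0.053); state += dt/6·(k1+2k2+2k3+k4)
t=0.020: state=(0.941, 0.058, 0.001)
t=0.040: state=(0.939, 0.059, 0.002)
t=0.060: state=(0.937, 0.060, 0.003)
continuing one RK4 step at a time; state shown every 10 steps (Δt=0.2):
t=0.200: state=(0.921, 0.068, 0.011)
t=0.400: state=(0.895, 0.080, 0.025)
t=0.600: state=(0.866, 0.094, 0.041)
t=0.800: state=(0.833, 0.108, 0.059)
t=1.000: state=(0.797, 0.123, 0.080)
t=1.200: state=(0.758, 0.139, 0.104)
t=1.400: state=(0.717, 0.153, 0.130)
t=1.600: state=(0.674, 0.167, 0.159)
t=1.800: state=(0.631, 0.179, 0.191)
t=2.000: state=(0.588, 0.188, 0.224)
t=2.200: state=(0.546, 0.195, 0.259)
t=2.400: state=(0.507, 0.199, 0.295)
t=2.600: state=(0.469, 0.200, 0.331)
t=2.800: state=(0.435, 0.198, 0.367)
t=3.000: state=(0.403, 0.194, 0.403)
t=3.200: state=(0.375, 0.188, 0.437)
t=3.400: state=(0.349, 0.180, 0.471)
t=3.600: state=(0.327, 0.171, 0.503)
t=3.800: state=(0.307, 0.161, 0.533)
t=4.000: state=(0.289, 0.150, 0.561)
t=4.200: state=(0.273, 0.139, 0.587)
t=4.380: state=(0.261, 0.130, 0.609)
compare at T: S=0.261, I=0.130, R=0.609

largest component: R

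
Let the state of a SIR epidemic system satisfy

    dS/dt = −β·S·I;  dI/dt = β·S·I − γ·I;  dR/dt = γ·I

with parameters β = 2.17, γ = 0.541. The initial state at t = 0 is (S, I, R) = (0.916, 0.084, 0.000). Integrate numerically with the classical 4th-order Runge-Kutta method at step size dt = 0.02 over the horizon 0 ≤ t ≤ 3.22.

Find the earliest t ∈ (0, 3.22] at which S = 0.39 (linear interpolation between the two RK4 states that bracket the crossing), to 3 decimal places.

t = 1.657

t=0.000: state=(0.916, 0.084, 0.000)
step 1 (dt=0.02): k1=(-0.167, 0.122, 0.045), k2=(-0.169, 0.123, 0.046), k3=(-0.169, 0.123, 0.046), k4=(-0.171, 0.124, 0.047); state += dt/6·(k1+2k2+2k3+k4)
t=0.020: state=(0.913, 0.086, 0.001)
t=0.040: state=(0.909, 0.089, 0.002)
t=0.060: state=(0.906, 0.092, 0.003)
continuing one RK4 step at a time; state shown every 10 steps (Δt=0.2):
t=0.200: state=(0.878, 0.111, 0.011)
t=0.400: state=(0.831, 0.145, 0.024)
t=0.600: state=(0.774, 0.184, 0.042)
t=0.800: state=(0.708, 0.228, 0.064)
t=1.000: state=(0.635, 0.274, 0.091)
t=1.200: state=(0.558, 0.318, 0.124)
t=1.400: state=(0.482, 0.358, 0.160)
t=1.600: state=(0.409, 0.390, 0.201)
t=1.640: state=(0.396, 0.395, 0.209)
next step: t=1.660: state=(0.389, 0.397, 0.214) — S has crossed 0.39
linear interpolation between t=1.640 (0.39577) and t=1.660 (0.38902) → t≈1.657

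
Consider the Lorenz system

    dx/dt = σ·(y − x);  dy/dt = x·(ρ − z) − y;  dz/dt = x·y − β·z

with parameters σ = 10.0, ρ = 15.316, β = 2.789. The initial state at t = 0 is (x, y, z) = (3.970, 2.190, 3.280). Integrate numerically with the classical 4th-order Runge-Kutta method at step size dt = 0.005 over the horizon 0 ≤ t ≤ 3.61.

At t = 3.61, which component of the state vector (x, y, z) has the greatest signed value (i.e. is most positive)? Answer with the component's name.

largest component: z

t=0.000: state=(3.970, 2.190, 3.280)
step 1 (dt=0.005): k1=(-17.800, 45.593, -0.454), k2=(-16.215, 44.948, -0.100), k3=(-16.271, 44.994, -0.100), k4=(-14.737, 44.391, 0.244); state += dt/6·(k1+2k2+2k3+k4)
t=0.005: state=(3.889, 2.415, 3.279)
t=0.010: state=(3.822, 2.634, 3.282)
t=0.015: state=(3.770, 2.849, 3.289)
continuing one RK4 step at a time; state shown every 40 steps (Δt=0.2):
t=0.200: state=(7.326, 11.042, 7.525)
t=0.400: state=(10.331, 7.064, 22.177)
t=0.600: state=(2.684, 0.546, 15.159)
t=0.800: state=(1.236, 1.374, 8.879)
t=1.000: state=(2.530, 3.780, 5.789)
t=1.200: state=(6.992, 10.186, 8.621)
t=1.400: state=(9.923, 7.713, 20.686)
t=1.600: state=(3.606, 1.546, 15.470)
t=1.800: state=(2.282, 2.610, 9.586)
t=2.000: state=(4.385, 6.232, 7.686)
t=2.200: state=(9.023, 10.831, 14.440)
t=2.400: state=(7.100, 4.217, 18.835)
t=2.600: state=(3.318, 2.715, 12.855)
t=2.800: state=(3.960, 5.074, 9.353)
t=3.000: state=(7.401, 9.360, 12.042)
t=3.200: state=(8.272, 6.692, 18.343)
t=3.400: state=(4.578, 3.401, 14.735)
t=3.600: state=(4.197, 4.849, 10.903)
t=3.610: state=(4.266, 4.988, 10.808)
compare at T: x=4.266, y=4.988, z=10.808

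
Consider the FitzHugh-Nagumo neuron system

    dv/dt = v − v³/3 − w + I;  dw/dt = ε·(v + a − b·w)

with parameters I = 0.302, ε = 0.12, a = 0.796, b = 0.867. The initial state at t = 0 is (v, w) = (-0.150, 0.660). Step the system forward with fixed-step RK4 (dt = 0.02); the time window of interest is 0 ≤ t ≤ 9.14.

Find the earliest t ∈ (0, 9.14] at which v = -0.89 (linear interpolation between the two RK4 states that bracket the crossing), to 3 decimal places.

t=0.000: state=(-0.150, 0.660)
step 1 (dt=0.02): k1=(-0.507, 0.009), k2=(-0.512, 0.008), k3=(-0.512, 0.008), k4=(-0.517, 0.008); state += dt/6·(k1+2k2+2k3+k4)
t=0.020: state=(-0.160, 0.660)
t=0.040: state=(-0.171, 0.660)
t=0.060: state=(-0.181, 0.660)
continuing one RK4 step at a time; state shown every 25 steps (Δt=0.5):
t=0.500: state=(-0.473, 0.656)
t=0.960: state=(-0.889, 0.631)
next step: t=0.980: state=(-0.908, 0.630) — v has crossed -0.89
linear interpolation between t=0.960 (-0.88878) and t=0.980 (-0.90849) → t≈0.961

t = 0.961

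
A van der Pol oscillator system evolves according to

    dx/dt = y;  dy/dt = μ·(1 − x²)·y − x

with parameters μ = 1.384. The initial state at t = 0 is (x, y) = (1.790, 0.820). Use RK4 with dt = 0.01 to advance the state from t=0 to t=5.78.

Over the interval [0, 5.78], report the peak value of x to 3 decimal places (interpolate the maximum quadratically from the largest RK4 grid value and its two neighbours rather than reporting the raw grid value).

max x = 1.886

t=0.000: state=(1.790, 0.820)
step 1 (dt=0.01): k1=(0.820, -4.291), k2=(0.799, -4.246), k3=(0.799, -4.246), k4=(0.778, -4.201); state += dt/6·(k1+2k2+2k3+k4)
t=0.010: state=(1.798, 0.778)
t=0.020: state=(1.806, 0.736)
t=0.030: state=(1.813, 0.695)
continuing one RK4 step at a time; state shown every 20 steps (Δt=0.2):
t=0.200: state=(1.881, 0.153)
t=0.400: state=(1.873, -0.195)
t=0.600: state=(1.814, -0.370)
t=0.800: state=(1.729, -0.473)
t=1.000: state=(1.627, -0.551)
t=1.200: state=(1.509, -0.627)
t=1.400: state=(1.375, -0.716)
t=1.600: state=(1.221, -0.829)
t=1.800: state=(1.040, -0.986)
t=2.000: state=(0.822, -1.212)
t=2.200: state=(0.548, -1.548)
t=2.400: state=(0.192, -2.045)
t=2.600: state=(-0.279, -2.677)
t=2.800: state=(-0.865, -3.086)
t=3.000: state=(-1.449, -2.557)
t=3.200: state=(-1.837, -1.304)
t=3.400: state=(-1.992, -0.344)
t=3.600: state=(-2.008, 0.123)
t=3.800: state=(-1.960, 0.327)
t=4.000: state=(-1.884, 0.427)
t=4.200: state=(-1.792, 0.491)
t=4.400: state=(-1.688, 0.548)
t=4.600: state=(-1.573, 0.609)
t=4.800: state=(-1.444, 0.683)
t=5.000: state=(-1.298, 0.780)
t=5.200: state=(-1.129, 0.912)
t=5.400: state=(-0.929, 1.101)
t=5.600: state=(-0.683, 1.381)
t=5.780: state=(-0.403, 1.750)
largest grid value and its neighbours: x(0.260)=1.88599, x(0.270)=1.88611, x(0.280)=1.88604
parabola through these three points peaks at t≈0.271 with x≈1.88611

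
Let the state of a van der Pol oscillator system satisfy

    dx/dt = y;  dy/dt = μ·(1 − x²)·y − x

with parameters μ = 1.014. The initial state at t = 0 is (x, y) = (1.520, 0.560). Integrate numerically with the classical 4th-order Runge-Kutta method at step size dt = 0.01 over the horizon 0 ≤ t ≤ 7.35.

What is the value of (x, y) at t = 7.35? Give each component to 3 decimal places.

t=0.000: state=(1.520, 0.560)
step 1 (dt=0.01): k1=(0.560, -2.264), k2=(0.549, -2.257), k3=(0.549, -2.256), k4=(0.537, -2.249); state += dt/6·(k1+2k2+2k3+k4)
t=0.010: state=(1.525, 0.537)
t=0.020: state=(1.531, 0.515)
t=0.030: state=(1.536, 0.493)
continuing one RK4 step at a time; state shown every 25 steps (Δt=0.25):
t=0.250: state=(1.594, 0.060)
t=0.500: state=(1.563, -0.289)
t=0.750: state=(1.459, -0.532)
t=1.000: state=(1.301, -0.733)
t=1.250: state=(1.092, -0.941)
t=1.500: state=(0.826, -1.202)
t=1.750: state=(0.483, -1.563)
t=2.000: state=(0.034, -2.047)
t=2.250: state=(-0.541, -2.516)
t=2.500: state=(-1.179, -2.447)
t=2.750: state=(-1.689, -1.526)
t=3.000: state=(-1.935, -0.497)
t=3.250: state=(-1.975, 0.109)
t=3.500: state=(-1.906, 0.404)
t=3.750: state=(-1.784, 0.566)
t=4.000: state=(-1.626, 0.689)
t=4.250: state=(-1.439, 0.816)
t=4.500: state=(-1.216, 0.975)
t=4.750: state=(-0.946, 1.199)
t=5.000: state=(-0.608, 1.527)
t=5.250: state=(-0.170, 1.996)
t=5.500: state=(0.396, 2.523)
t=5.750: state=(1.057, 2.633)
t=6.000: state=(1.630, 1.809)
t=6.250: state=(1.936, 0.678)
t=6.500: state=(2.008, -0.028)
t=6.750: state=(1.954, -0.364)
t=7.000: state=(1.839, -0.537)
t=7.250: state=(1.689, -0.658)
t=7.350: state=(1.621, -0.703)

(x, y) = (1.621, -0.703)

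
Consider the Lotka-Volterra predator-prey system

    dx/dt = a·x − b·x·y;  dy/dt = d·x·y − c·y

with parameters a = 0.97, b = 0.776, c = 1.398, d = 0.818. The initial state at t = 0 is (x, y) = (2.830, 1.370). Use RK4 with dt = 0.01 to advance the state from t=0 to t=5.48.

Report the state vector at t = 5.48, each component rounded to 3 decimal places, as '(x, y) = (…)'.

t=0.000: state=(2.830, 1.370)
step 1 (dt=0.01): k1=(-0.264, 1.256), k2=(-0.277, 1.260), k3=(-0.277, 1.260), k4=(-0.291, 1.265); state += dt/6·(k1+2k2+2k3+k4)
t=0.010: state=(2.827, 1.383)
t=0.020: state=(2.824, 1.395)
t=0.030: state=(2.821, 1.408)
continuing one RK4 step at a time; state shown every 20 steps (Δt=0.2):
t=0.200: state=(2.722, 1.634)
t=0.400: state=(2.512, 1.898)
t=0.600: state=(2.232, 2.117)
t=0.800: state=(1.928, 2.249)
t=1.000: state=(1.646, 2.277)
t=1.200: state=(1.409, 2.208)
t=1.400: state=(1.227, 2.070)
t=1.600: state=(1.095, 1.891)
t=1.800: state=(1.006, 1.697)
t=2.000: state=(0.953, 1.505)
t=2.200: state=(0.929, 1.327)
t=2.400: state=(0.929, 1.168)
t=2.600: state=(0.952, 1.030)
t=2.800: state=(0.994, 0.912)
t=3.000: state=(1.056, 0.816)
t=3.200: state=(1.136, 0.738)
t=3.400: state=(1.237, 0.677)
t=3.600: state=(1.357, 0.633)
t=3.800: state=(1.497, 0.604)
t=4.000: state=(1.656, 0.591)
t=4.200: state=(1.835, 0.594)
t=4.400: state=(2.028, 0.616)
t=4.600: state=(2.231, 0.660)
t=4.800: state=(2.433, 0.731)
t=5.000: state=(2.617, 0.836)
t=5.200: state=(2.761, 0.982)
t=5.400: state=(2.837, 1.174)
t=5.480: state=(2.843, 1.265)

(x, y) = (2.843, 1.265)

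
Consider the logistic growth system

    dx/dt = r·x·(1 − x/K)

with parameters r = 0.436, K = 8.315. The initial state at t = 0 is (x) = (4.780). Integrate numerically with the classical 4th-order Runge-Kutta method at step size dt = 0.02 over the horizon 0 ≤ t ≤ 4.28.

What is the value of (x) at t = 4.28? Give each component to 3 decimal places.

(x) = (7.461)

t=0.000: state=(4.780)
step 1 (dt=0.02): k1=(0.886), k2=(0.885), k3=(0.885), k4=(0.885); state += dt/6·(k1+2k2+2k3+k4)
t=0.020: state=(4.798)
t=0.040: state=(4.815)
t=0.060: state=(4.833)
continuing one RK4 step at a time; state shown every 10 steps (Δt=0.2):
t=0.200: state=(4.956)
t=0.400: state=(5.129)
t=0.600: state=(5.299)
t=0.800: state=(5.464)
t=1.000: state=(5.625)
t=1.200: state=(5.781)
t=1.400: state=(5.932)
t=1.600: state=(6.078)
t=1.800: state=(6.217)
t=2.000: state=(6.351)
t=2.200: state=(6.479)
t=2.400: state=(6.601)
t=2.600: state=(6.716)
t=2.800: state=(6.826)
t=3.000: state=(6.930)
t=3.200: state=(7.027)
t=3.400: state=(7.119)
t=3.600: state=(7.206)
t=3.800: state=(7.287)
t=4.000: state=(7.363)
t=4.200: state=(7.434)
t=4.280: state=(7.461)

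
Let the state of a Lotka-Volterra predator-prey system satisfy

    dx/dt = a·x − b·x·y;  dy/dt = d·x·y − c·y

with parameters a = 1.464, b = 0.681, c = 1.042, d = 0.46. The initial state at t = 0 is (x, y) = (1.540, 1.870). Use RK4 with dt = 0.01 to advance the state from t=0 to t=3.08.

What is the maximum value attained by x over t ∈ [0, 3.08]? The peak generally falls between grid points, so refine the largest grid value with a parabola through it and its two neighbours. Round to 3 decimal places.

t=0.000: state=(1.540, 1.870)
step 1 (dt=0.01): k1=(0.293, -0.624), k2=(0.297, -0.622), k3=(0.297, -0.622), k4=(0.301, -0.619); state += dt/6·(k1+2k2+2k3+k4)
t=0.010: state=(1.543, 1.864)
t=0.020: state=(1.546, 1.858)
t=0.030: state=(1.549, 1.851)
continuing one RK4 step at a time; state shown every 10 steps (Δt=0.1):
t=0.100: state=(1.573, 1.810)
t=0.200: state=(1.613, 1.755)
t=0.300: state=(1.660, 1.705)
t=0.400: state=(1.713, 1.660)
t=0.500: state=(1.774, 1.620)
t=0.600: state=(1.841, 1.587)
t=0.700: state=(1.915, 1.559)
t=0.800: state=(1.995, 1.537)
t=0.900: state=(2.082, 1.521)
t=1.000: state=(2.174, 1.511)
t=1.100: state=(2.271, 1.508)
t=1.200: state=(2.372, 1.512)
t=1.300: state=(2.476, 1.523)
t=1.400: state=(2.583, 1.541)
t=1.500: state=(2.690, 1.568)
t=1.600: state=(2.795, 1.603)
t=1.700: state=(2.897, 1.646)
t=1.800: state=(2.993, 1.699)
t=1.900: state=(3.080, 1.760)
t=2.000: state=(3.156, 1.830)
t=2.100: state=(3.216, 1.910)
t=2.200: state=(3.260, 1.997)
t=2.300: state=(3.283, 2.092)
t=2.400: state=(3.285, 2.193)
t=2.500: state=(3.264, 2.297)
t=2.600: state=(3.220, 2.403)
t=2.700: state=(3.153, 2.507)
t=2.800: state=(3.067, 2.607)
t=2.900: state=(2.964, 2.698)
t=3.000: state=(2.847, 2.779)
t=3.080: state=(2.747, 2.834)
largest grid value and its neighbours: x(2.350)=3.28699, x(2.360)=3.28705, x(2.370)=3.28689
parabola through these three points peaks at t≈2.358 with x≈3.28706

max x = 3.287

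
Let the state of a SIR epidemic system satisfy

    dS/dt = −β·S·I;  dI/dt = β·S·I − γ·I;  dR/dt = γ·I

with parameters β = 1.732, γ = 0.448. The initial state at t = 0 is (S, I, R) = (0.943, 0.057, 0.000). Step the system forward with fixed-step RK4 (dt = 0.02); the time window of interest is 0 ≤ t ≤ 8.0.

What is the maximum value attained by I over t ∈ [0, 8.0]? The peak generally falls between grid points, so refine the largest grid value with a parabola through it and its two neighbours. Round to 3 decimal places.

t=0.000: state=(0.943, 0.057, 0.000)
step 1 (dt=0.02): k1=(-0.093, 0.068, 0.026), k2=(-0.094, 0.068, 0.026), k3=(-0.094, 0.068, 0.026), k4=(-0.095, 0.069, 0.026); state += dt/6·(k1+2k2+2k3+k4)
t=0.020: state=(0.941, 0.058, 0.001)
t=0.040: state=(0.939, 0.060, 0.001)
t=0.060: state=(0.937, 0.061, 0.002)
continuing one RK4 step at a time; state shown every 25 steps (Δt=0.5):
t=0.500: state=(0.882, 0.101, 0.017)
t=1.000: state=(0.787, 0.166, 0.047)
t=1.500: state=(0.658, 0.249, 0.093)
t=2.000: state=(0.512, 0.330, 0.158)
t=2.500: state=(0.374, 0.387, 0.239)
t=3.000: state=(0.265, 0.407, 0.329)
t=3.500: state=(0.187, 0.394, 0.419)
t=4.000: state=(0.134, 0.362, 0.504)
t=4.500: state=(0.100, 0.320, 0.580)
t=5.000: state=(0.077, 0.276, 0.647)
t=5.500: state=(0.062, 0.234, 0.704)
t=6.000: state=(0.052, 0.196, 0.752)
t=6.500: state=(0.044, 0.164, 0.792)
t=7.000: state=(0.039, 0.136, 0.826)
t=7.500: state=(0.035, 0.112, 0.853)
t=8.000: state=(0.032, 0.092, 0.876)
largest grid value and its neighbours: I(3.020)=0.40674, I(3.040)=0.40675, I(3.060)=0.40670
parabola through these three points peaks at t≈3.033 with I≈0.40675

max I = 0.407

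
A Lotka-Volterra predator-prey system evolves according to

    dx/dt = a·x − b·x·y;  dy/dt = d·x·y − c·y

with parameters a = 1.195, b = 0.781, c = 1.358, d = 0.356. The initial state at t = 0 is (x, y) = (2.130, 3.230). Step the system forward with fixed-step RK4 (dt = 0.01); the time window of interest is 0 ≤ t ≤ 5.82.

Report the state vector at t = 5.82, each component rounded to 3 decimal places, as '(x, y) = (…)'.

t=0.000: state=(2.130, 3.230)
step 1 (dt=0.01): k1=(-2.828, -1.937), k2=(-2.793, -1.947), k3=(-2.793, -1.947), k4=(-2.759, -1.957); state += dt/6·(k1+2k2+2k3+k4)
t=0.010: state=(2.102, 3.211)
t=0.020: state=(2.075, 3.191)
t=0.030: state=(2.048, 3.171)
continuing one RK4 step at a time; state shown every 20 steps (Δt=0.2):
t=0.200: state=(1.686, 2.816)
t=0.400: state=(1.426, 2.396)
t=0.600: state=(1.284, 2.010)
t=0.800: state=(1.224, 1.674)
t=1.000: state=(1.224, 1.392)
t=1.200: state=(1.275, 1.159)
t=1.400: state=(1.372, 0.970)
t=1.600: state=(1.515, 0.819)
t=1.800: state=(1.710, 0.700)
t=2.000: state=(1.961, 0.608)
t=2.200: state=(2.278, 0.539)
t=2.400: state=(2.670, 0.489)
t=2.600: state=(3.150, 0.459)
t=2.800: state=(3.728, 0.446)
t=3.000: state=(4.414, 0.454)
t=3.200: state=(5.211, 0.487)
t=3.400: state=(6.103, 0.555)
t=3.600: state=(7.047, 0.676)
t=3.800: state=(7.936, 0.879)
t=4.000: state=(8.580, 1.209)
t=4.200: state=(8.696, 1.711)
t=4.400: state=(8.038, 2.377)
t=4.600: state=(6.664, 3.068)
t=4.800: state=(5.029, 3.545)
t=5.000: state=(3.619, 3.667)
t=5.200: state=(2.621, 3.482)
t=5.400: state=(1.985, 3.121)
t=5.600: state=(1.600, 2.699)
t=5.800: state=(1.377, 2.285)
t=5.820: state=(1.361, 2.246)

(x, y) = (1.361, 2.246)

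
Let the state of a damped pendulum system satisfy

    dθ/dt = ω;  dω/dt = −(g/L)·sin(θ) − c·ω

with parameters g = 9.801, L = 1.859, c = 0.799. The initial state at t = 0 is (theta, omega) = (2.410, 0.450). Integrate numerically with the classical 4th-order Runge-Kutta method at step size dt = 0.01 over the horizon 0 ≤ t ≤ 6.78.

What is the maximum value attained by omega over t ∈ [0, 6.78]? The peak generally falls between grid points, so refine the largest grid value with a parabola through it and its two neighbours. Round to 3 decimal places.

max omega = 1.786

t=0.000: state=(2.410, 0.450)
step 1 (dt=0.01): k1=(0.450, -3.882), k2=(0.431, -3.857), k3=(0.431, -3.858), k4=(0.411, -3.834); state += dt/6·(k1+2k2+2k3+k4)
t=0.010: state=(2.414, 0.411)
t=0.020: state=(2.418, 0.373)
t=0.030: state=(2.422, 0.336)
continuing one RK4 step at a time; state shown every 25 steps (Δt=0.25):
t=0.250: state=(2.411, -0.413)
t=0.500: state=(2.209, -1.209)
t=0.750: state=(1.801, -2.061)
t=1.000: state=(1.182, -2.860)
t=1.250: state=(0.412, -3.170)
t=1.500: state=(-0.329, -2.616)
t=1.750: state=(-0.845, -1.456)
t=2.000: state=(-1.050, -0.203)
t=2.250: state=(-0.963, 0.856)
t=2.500: state=(-0.651, 1.568)
t=2.750: state=(-0.221, 1.782)
t=3.000: state=(0.194, 1.459)
t=3.250: state=(0.479, 0.780)
t=3.500: state=(0.578, 0.019)
t=3.750: state=(0.500, -0.609)
t=4.000: state=(0.296, -0.965)
t=4.250: state=(0.045, -0.988)
t=4.500: state=(-0.174, -0.722)
t=4.750: state=(-0.303, -0.297)
t=5.000: state=(-0.322, 0.135)
t=5.250: state=(-0.245, 0.450)
t=5.500: state=(-0.112, 0.581)
t=5.750: state=(0.029, 0.521)
t=6.000: state=(0.137, 0.320)
t=6.250: state=(0.185, 0.064)
t=6.500: state=(0.171, -0.165)
t=6.750: state=(0.110, -0.304)
t=6.780: state=(0.101, -0.314)
largest grid value and its neighbours: omega(2.710)=1.78568, omega(2.720)=1.78615, omega(2.730)=1.78572
parabola through these three points peaks at t≈2.720 with omega≈1.78615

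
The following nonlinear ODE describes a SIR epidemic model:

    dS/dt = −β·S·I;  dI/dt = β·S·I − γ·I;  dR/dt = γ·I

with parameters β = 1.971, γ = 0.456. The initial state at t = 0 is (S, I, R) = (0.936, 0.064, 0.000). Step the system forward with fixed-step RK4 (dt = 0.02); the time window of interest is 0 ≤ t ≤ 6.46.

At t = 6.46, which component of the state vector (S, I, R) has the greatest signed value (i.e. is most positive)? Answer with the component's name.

largest component: R

t=0.000: state=(0.936, 0.064, 0.000)
step 1 (dt=0.02): k1=(-0.118, 0.089, 0.029), k2=(-0.120, 0.090, 0.030), k3=(-0.120, 0.090, 0.030), k4=(-0.121, 0.091, 0.030); state += dt/6·(k1+2k2+2k3+k4)
t=0.020: state=(0.934, 0.066, 0.001)
t=0.040: state=(0.931, 0.068, 0.001)
t=0.060: state=(0.929, 0.070, 0.002)
continuing one RK4 step at a time; state shown every 25 steps (Δt=0.5):
t=0.500: state=(0.856, 0.124, 0.021)
t=1.000: state=(0.726, 0.215, 0.059)
t=1.500: state=(0.556, 0.323, 0.120)
t=2.000: state=(0.387, 0.409, 0.205)
t=2.500: state=(0.253, 0.444, 0.303)
t=3.000: state=(0.164, 0.433, 0.404)
t=3.500: state=(0.109, 0.393, 0.498)
t=4.000: state=(0.076, 0.342, 0.582)
t=4.500: state=(0.055, 0.290, 0.654)
t=5.000: state=(0.043, 0.243, 0.715)
t=5.500: state=(0.034, 0.201, 0.765)
t=6.000: state=(0.029, 0.165, 0.807)
t=6.460: state=(0.025, 0.137, 0.838)
compare at T: S=0.025, I=0.137, R=0.838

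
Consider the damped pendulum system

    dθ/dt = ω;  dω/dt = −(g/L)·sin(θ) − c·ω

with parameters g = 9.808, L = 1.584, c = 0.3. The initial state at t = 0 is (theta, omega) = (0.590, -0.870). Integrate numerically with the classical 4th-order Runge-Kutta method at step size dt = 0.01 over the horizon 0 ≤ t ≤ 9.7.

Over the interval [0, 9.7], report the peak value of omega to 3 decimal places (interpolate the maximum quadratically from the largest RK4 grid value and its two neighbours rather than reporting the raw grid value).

max omega = 1.279

t=0.000: state=(0.590, -0.870)
step 1 (dt=0.01): k1=(-0.870, -3.184), k2=(-0.886, -3.157), k3=(-0.886, -3.156), k4=(-0.902, -3.129); state += dt/6·(k1+2k2+2k3+k4)
t=0.010: state=(0.581, -0.902)
t=0.020: state=(0.572, -0.933)
t=0.030: state=(0.562, -0.963)
continuing one RK4 step at a time; state shown every 50 steps (Δt=0.5):
t=0.500: state=(-0.091, -1.494)
t=1.000: state=(-0.565, -0.204)
t=1.500: state=(-0.288, 1.148)
t=2.000: state=(0.304, 0.914)
t=2.500: state=(0.438, -0.408)
t=3.000: state=(0.015, -1.053)
t=3.500: state=(-0.368, -0.299)
t=4.000: state=(-0.241, 0.717)
t=4.500: state=(0.168, 0.704)
t=5.000: state=(0.310, -0.185)
t=5.500: state=(0.046, -0.721)
t=6.000: state=(-0.239, -0.280)
t=6.500: state=(-0.185, 0.449)
t=7.000: state=(0.093, 0.515)
t=7.500: state=(0.216, -0.074)
t=8.000: state=(0.050, -0.489)
t=8.500: state=(-0.155, -0.231)
t=9.000: state=(-0.137, 0.281)
t=9.500: state=(0.051, 0.369)
t=9.700: state=(0.114, 0.246)
largest grid value and its neighbours: omega(1.670)=1.27820, omega(1.680)=1.27881, omega(1.690)=1.27863
parabola through these three points peaks at t≈1.683 with omega≈1.27884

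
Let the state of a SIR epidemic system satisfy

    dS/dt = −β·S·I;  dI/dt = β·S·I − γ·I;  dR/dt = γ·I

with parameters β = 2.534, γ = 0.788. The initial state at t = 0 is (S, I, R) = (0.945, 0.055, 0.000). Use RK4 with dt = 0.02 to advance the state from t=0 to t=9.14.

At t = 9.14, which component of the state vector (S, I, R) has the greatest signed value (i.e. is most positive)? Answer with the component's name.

largest component: R

t=0.000: state=(0.945, 0.055, 0.000)
step 1 (dt=0.02): k1=(-0.132, 0.088, 0.043), k2=(-0.134, 0.090, 0.044), k3=(-0.134, 0.090, 0.044), k4=(-0.136, 0.091, 0.045); state += dt/6·(k1+2k2+2k3+k4)
t=0.020: state=(0.942, 0.057, 0.001)
t=0.040: state=(0.940, 0.059, 0.002)
t=0.060: state=(0.937, 0.061, 0.003)
continuing one RK4 step at a time; state shown every 25 steps (Δt=0.5):
t=0.500: state=(0.851, 0.116, 0.033)
t=1.000: state=(0.694, 0.210, 0.096)
t=1.500: state=(0.500, 0.302, 0.198)
t=2.000: state=(0.330, 0.343, 0.327)
t=2.500: state=(0.215, 0.325, 0.460)
t=3.000: state=(0.147, 0.274, 0.579)
t=3.500: state=(0.108, 0.217, 0.676)
t=4.000: state=(0.085, 0.165, 0.751)
t=4.500: state=(0.071, 0.123, 0.807)
t=5.000: state=(0.062, 0.090, 0.848)
t=5.500: state=(0.056, 0.065, 0.879)
t=6.000: state=(0.052, 0.047, 0.901)
t=6.500: state=(0.050, 0.034, 0.916)
t=7.000: state=(0.048, 0.024, 0.928)
t=7.500: state=(0.047, 0.017, 0.936)
t=8.000: state=(0.046, 0.012, 0.942)
t=8.500: state=(0.045, 0.009, 0.946)
t=9.000: state=(0.045, 0.006, 0.949)
t=9.140: state=(0.045, 0.006, 0.950)
compare at T: S=0.045, I=0.006, R=0.950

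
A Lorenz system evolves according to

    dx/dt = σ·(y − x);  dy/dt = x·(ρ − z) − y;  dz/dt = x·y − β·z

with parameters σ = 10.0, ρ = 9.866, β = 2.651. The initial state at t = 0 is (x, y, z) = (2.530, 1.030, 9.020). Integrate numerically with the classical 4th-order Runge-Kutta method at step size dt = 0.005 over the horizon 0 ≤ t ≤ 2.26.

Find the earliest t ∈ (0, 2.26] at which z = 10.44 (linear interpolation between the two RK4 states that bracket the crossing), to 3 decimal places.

t=0.000: state=(2.530, 1.030, 9.020)
step 1 (dt=0.005): k1=(-15.000, 1.110, -21.306), k2=(-14.597, 1.209, -21.197), k3=(-14.605, 1.209, -21.196), k4=(-14.209, 1.303, -21.086); state += dt/6·(k1+2k2+2k3+k4)
t=0.005: state=(2.457, 1.036, 8.914)
t=0.010: state=(2.388, 1.043, 8.809)
t=0.015: state=(2.322, 1.051, 8.705)
continuing one RK4 step at a time; state shown every 20 steps (Δt=0.1):
t=0.100: state=(1.660, 1.271, 7.116)
t=0.200: state=(1.554, 1.674, 5.661)
t=0.300: state=(1.838, 2.275, 4.633)
t=0.400: state=(2.428, 3.179, 4.064)
t=0.500: state=(3.358, 4.473, 4.094)
t=0.600: state=(4.647, 6.083, 5.020)
t=0.700: state=(6.102, 7.467, 7.129)
t=0.800: state=(7.091, 7.556, 9.975)
t=0.815: state=(7.146, 7.411, 10.371)
next step: t=0.820: state=(7.157, 7.354, 10.496) — z has crossed 10.44
linear interpolation between t=0.815 (10.37053) and t=0.820 (10.49623) → t≈0.818

t = 0.818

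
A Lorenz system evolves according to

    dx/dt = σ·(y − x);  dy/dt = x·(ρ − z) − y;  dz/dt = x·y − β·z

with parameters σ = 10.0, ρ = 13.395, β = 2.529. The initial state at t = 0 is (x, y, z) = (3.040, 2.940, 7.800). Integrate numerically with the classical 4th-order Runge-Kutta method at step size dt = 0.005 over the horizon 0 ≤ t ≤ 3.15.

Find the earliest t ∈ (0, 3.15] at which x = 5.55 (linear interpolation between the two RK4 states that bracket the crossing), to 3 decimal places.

t = 0.240

t=0.000: state=(3.040, 2.940, 7.800)
step 1 (dt=0.005): k1=(-1.000, 14.069, -10.789), k2=(-0.623, 14.102, -10.621), k3=(-0.632, 14.106, -10.619), k4=(-0.263, 14.142, -10.449); state += dt/6·(k1+2k2+2k3+k4)
t=0.005: state=(3.037, 3.011, 7.747)
t=0.010: state=(3.037, 3.081, 7.696)
t=0.015: state=(3.041, 3.153, 7.646)
continuing one RK4 step at a time; state shown every 40 steps (Δt=0.2):
t=0.200: state=(4.854, 6.496, 7.571)
t=0.240: state=(5.549, 7.366, 8.217)
next step: t=0.245: state=(5.640, 7.472, 8.320) — x has crossed 5.55
linear interpolation between t=0.240 (5.54891) and t=0.245 (5.64015) → t≈0.240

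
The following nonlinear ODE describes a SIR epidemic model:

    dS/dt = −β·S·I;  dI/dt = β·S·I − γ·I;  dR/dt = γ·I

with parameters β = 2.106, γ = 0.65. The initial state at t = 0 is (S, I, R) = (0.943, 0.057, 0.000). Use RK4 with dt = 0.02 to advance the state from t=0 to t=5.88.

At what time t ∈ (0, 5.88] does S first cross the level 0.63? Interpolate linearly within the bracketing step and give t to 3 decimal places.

t=0.000: state=(0.943, 0.057, 0.000)
step 1 (dt=0.02): k1=(-0.113, 0.076, 0.037), k2=(-0.115, 0.077, 0.038), k3=(-0.115, 0.077, 0.038), k4=(-0.116, 0.078, 0.038); state += dt/6·(k1+2k2+2k3+k4)
t=0.020: state=(0.941, 0.059, 0.001)
t=0.040: state=(0.938, 0.060, 0.002)
t=0.060: state=(0.936, 0.062, 0.002)
continuing one RK4 step at a time; state shown every 10 steps (Δt=0.2):
t=0.200: state=(0.917, 0.074, 0.008)
t=0.400: state=(0.885, 0.095, 0.019)
t=0.600: state=(0.846, 0.120, 0.033)
t=0.800: state=(0.800, 0.149, 0.051)
t=1.000: state=(0.746, 0.182, 0.072)
t=1.200: state=(0.686, 0.216, 0.098)
t=1.360: state=(0.635, 0.243, 0.122)
next step: t=1.380: state=(0.628, 0.246, 0.125) — S has crossed 0.63
linear interpolation between t=1.360 (0.63495) and t=1.380 (0.62844) → t≈1.375

t = 1.375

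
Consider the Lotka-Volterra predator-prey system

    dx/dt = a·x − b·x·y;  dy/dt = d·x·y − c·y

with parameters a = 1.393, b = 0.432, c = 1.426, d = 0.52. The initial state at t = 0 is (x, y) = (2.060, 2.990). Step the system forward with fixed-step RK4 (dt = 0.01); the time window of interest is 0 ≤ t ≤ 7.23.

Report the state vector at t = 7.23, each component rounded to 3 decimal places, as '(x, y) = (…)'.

(x, y) = (3.249, 4.006)

t=0.000: state=(2.060, 2.990)
step 1 (dt=0.01): k1=(0.209, -1.061), k2=(0.214, -1.057), k3=(0.214, -1.057), k4=(0.218, -1.054); state += dt/6·(k1+2k2+2k3+k4)
t=0.010: state=(2.062, 2.979)
t=0.020: state=(2.064, 2.969)
t=0.030: state=(2.067, 2.958)
continuing one RK4 step at a time; state shown every 25 steps (Δt=0.25):
t=0.250: state=(2.141, 2.749)
t=0.500: state=(2.278, 2.564)
t=0.750: state=(2.464, 2.442)
t=1.000: state=(2.691, 2.389)
t=1.250: state=(2.944, 2.412)
t=1.500: state=(3.198, 2.518)
t=1.750: state=(3.418, 2.712)
t=2.000: state=(3.561, 2.992)
t=2.250: state=(3.586, 3.338)
t=2.500: state=(3.473, 3.703)
t=2.750: state=(3.240, 4.015)
t=3.000: state=(2.941, 4.202)
t=3.250: state=(2.639, 4.227)
t=3.500: state=(2.382, 4.099)
t=3.750: state=(2.193, 3.860)
t=4.000: state=(2.080, 3.565)
t=4.250: state=(2.038, 3.260)
t=4.500: state=(2.063, 2.978)
t=4.750: state=(2.147, 2.739)
t=5.000: state=(2.286, 2.556)
t=5.250: state=(2.474, 2.438)
t=5.500: state=(2.703, 2.389)
t=5.750: state=(2.956, 2.415)
t=6.000: state=(3.209, 2.525)
t=6.250: state=(3.427, 2.723)
t=6.500: state=(3.565, 3.007)
t=6.750: state=(3.584, 3.355)
t=7.000: state=(3.464, 3.719)
t=7.230: state=(3.249, 4.006)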